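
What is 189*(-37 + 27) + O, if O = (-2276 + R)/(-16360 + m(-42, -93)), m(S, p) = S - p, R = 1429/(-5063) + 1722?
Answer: -156059156299/82572467 ≈ -1890.0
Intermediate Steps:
R = 8717057/5063 (R = 1429*(-1/5063) + 1722 = -1429/5063 + 1722 = 8717057/5063 ≈ 1721.7)
O = 2806331/82572467 (O = (-2276 + 8717057/5063)/(-16360 + (-42 - 1*(-93))) = -2806331/(5063*(-16360 + (-42 + 93))) = -2806331/(5063*(-16360 + 51)) = -2806331/5063/(-16309) = -2806331/5063*(-1/16309) = 2806331/82572467 ≈ 0.033986)
189*(-37 + 27) + O = 189*(-37 + 27) + 2806331/82572467 = 189*(-10) + 2806331/82572467 = -1890 + 2806331/82572467 = -156059156299/82572467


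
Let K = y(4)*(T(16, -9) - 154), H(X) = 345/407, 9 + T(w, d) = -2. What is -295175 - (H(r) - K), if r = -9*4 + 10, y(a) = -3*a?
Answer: -119330710/407 ≈ -2.9320e+5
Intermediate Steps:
r = -26 (r = -36 + 10 = -26)
T(w, d) = -11 (T(w, d) = -9 - 2 = -11)
H(X) = 345/407 (H(X) = 345*(1/407) = 345/407)
K = 1980 (K = (-3*4)*(-11 - 154) = -12*(-165) = 1980)
-295175 - (H(r) - K) = -295175 - (345/407 - 1*1980) = -295175 - (345/407 - 1980) = -295175 - 1*(-805515/407) = -295175 + 805515/407 = -119330710/407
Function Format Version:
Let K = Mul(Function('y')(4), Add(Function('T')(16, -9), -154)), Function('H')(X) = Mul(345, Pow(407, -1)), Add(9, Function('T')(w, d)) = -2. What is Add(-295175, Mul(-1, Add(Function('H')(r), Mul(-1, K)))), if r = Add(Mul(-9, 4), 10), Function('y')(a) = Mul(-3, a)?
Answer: Rational(-119330710, 407) ≈ -2.9320e+5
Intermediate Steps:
r = -26 (r = Add(-36, 10) = -26)
Function('T')(w, d) = -11 (Function('T')(w, d) = Add(-9, -2) = -11)
Function('H')(X) = Rational(345, 407) (Function('H')(X) = Mul(345, Rational(1, 407)) = Rational(345, 407))
K = 1980 (K = Mul(Mul(-3, 4), Add(-11, -154)) = Mul(-12, -165) = 1980)
Add(-295175, Mul(-1, Add(Function('H')(r), Mul(-1, K)))) = Add(-295175, Mul(-1, Add(Rational(345, 407), Mul(-1, 1980)))) = Add(-295175, Mul(-1, Add(Rational(345, 407), -1980))) = Add(-295175, Mul(-1, Rational(-805515, 407))) = Add(-295175, Rational(805515, 407)) = Rational(-119330710, 407)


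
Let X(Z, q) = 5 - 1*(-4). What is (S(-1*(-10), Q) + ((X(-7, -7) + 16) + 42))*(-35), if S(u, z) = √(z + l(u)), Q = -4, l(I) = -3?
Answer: -2345 - 35*I*√7 ≈ -2345.0 - 92.601*I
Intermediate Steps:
X(Z, q) = 9 (X(Z, q) = 5 + 4 = 9)
S(u, z) = √(-3 + z) (S(u, z) = √(z - 3) = √(-3 + z))
(S(-1*(-10), Q) + ((X(-7, -7) + 16) + 42))*(-35) = (√(-3 - 4) + ((9 + 16) + 42))*(-35) = (√(-7) + (25 + 42))*(-35) = (I*√7 + 67)*(-35) = (67 + I*√7)*(-35) = -2345 - 35*I*√7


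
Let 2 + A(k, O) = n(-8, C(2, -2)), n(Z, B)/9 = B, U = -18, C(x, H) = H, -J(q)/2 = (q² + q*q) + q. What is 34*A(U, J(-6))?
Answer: -680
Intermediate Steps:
J(q) = -4*q² - 2*q (J(q) = -2*((q² + q*q) + q) = -2*((q² + q²) + q) = -2*(2*q² + q) = -2*(q + 2*q²) = -4*q² - 2*q)
n(Z, B) = 9*B
A(k, O) = -20 (A(k, O) = -2 + 9*(-2) = -2 - 18 = -20)
34*A(U, J(-6)) = 34*(-20) = -680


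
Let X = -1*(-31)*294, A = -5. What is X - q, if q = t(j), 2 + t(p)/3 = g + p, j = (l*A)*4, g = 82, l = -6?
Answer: 8514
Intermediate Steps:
j = 120 (j = -6*(-5)*4 = 30*4 = 120)
t(p) = 240 + 3*p (t(p) = -6 + 3*(82 + p) = -6 + (246 + 3*p) = 240 + 3*p)
q = 600 (q = 240 + 3*120 = 240 + 360 = 600)
X = 9114 (X = 31*294 = 9114)
X - q = 9114 - 1*600 = 9114 - 600 = 8514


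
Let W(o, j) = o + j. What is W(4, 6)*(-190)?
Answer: -1900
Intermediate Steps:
W(o, j) = j + o
W(4, 6)*(-190) = (6 + 4)*(-190) = 10*(-190) = -1900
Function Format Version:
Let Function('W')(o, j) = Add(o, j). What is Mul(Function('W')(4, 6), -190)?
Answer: -1900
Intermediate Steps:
Function('W')(o, j) = Add(j, o)
Mul(Function('W')(4, 6), -190) = Mul(Add(6, 4), -190) = Mul(10, -190) = -1900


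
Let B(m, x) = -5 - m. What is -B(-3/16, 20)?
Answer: 77/16 ≈ 4.8125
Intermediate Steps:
-B(-3/16, 20) = -(-5 - (-3)/16) = -(-5 - 1*(-3/16)) = -(-5 + 3/16) = -1*(-77/16) = 77/16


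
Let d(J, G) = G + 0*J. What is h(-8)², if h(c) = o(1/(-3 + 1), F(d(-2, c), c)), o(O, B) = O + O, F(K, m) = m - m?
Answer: 1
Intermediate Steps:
d(J, G) = G (d(J, G) = G + 0 = G)
F(K, m) = 0
o(O, B) = 2*O
h(c) = -1 (h(c) = 2/(-3 + 1) = 2/(-2) = 2*(-½) = -1)
h(-8)² = (-1)² = 1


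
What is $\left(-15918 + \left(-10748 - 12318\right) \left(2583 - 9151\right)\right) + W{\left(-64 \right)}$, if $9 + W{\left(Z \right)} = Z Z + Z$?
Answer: $151485593$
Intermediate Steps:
$W{\left(Z \right)} = -9 + Z + Z^{2}$ ($W{\left(Z \right)} = -9 + \left(Z Z + Z\right) = -9 + \left(Z^{2} + Z\right) = -9 + \left(Z + Z^{2}\right) = -9 + Z + Z^{2}$)
$\left(-15918 + \left(-10748 - 12318\right) \left(2583 - 9151\right)\right) + W{\left(-64 \right)} = \left(-15918 + \left(-10748 - 12318\right) \left(2583 - 9151\right)\right) - \left(73 - 4096\right) = \left(-15918 - -151497488\right) - -4023 = \left(-15918 + 151497488\right) + 4023 = 151481570 + 4023 = 151485593$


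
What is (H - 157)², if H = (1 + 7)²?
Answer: 8649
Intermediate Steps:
H = 64 (H = 8² = 64)
(H - 157)² = (64 - 157)² = (-93)² = 8649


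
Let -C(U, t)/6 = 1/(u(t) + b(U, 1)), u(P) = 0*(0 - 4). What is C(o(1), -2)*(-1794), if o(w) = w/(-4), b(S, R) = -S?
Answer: 43056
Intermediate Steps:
u(P) = 0 (u(P) = 0*(-4) = 0)
o(w) = -w/4 (o(w) = w*(-¼) = -w/4)
C(U, t) = 6/U (C(U, t) = -6/(0 - U) = -6*(-1/U) = -(-6)/U = 6/U)
C(o(1), -2)*(-1794) = (6/((-¼*1)))*(-1794) = (6/(-¼))*(-1794) = (6*(-4))*(-1794) = -24*(-1794) = 43056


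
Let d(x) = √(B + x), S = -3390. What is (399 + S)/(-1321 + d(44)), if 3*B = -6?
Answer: 3951111/1744999 + 2991*√42/1744999 ≈ 2.2754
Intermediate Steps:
B = -2 (B = (⅓)*(-6) = -2)
d(x) = √(-2 + x)
(399 + S)/(-1321 + d(44)) = (399 - 3390)/(-1321 + √(-2 + 44)) = -2991/(-1321 + √42)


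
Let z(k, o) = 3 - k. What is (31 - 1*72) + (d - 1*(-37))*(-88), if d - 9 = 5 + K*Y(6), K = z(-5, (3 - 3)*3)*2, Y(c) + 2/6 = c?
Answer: -37523/3 ≈ -12508.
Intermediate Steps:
Y(c) = -⅓ + c
K = 16 (K = (3 - 1*(-5))*2 = (3 + 5)*2 = 8*2 = 16)
d = 314/3 (d = 9 + (5 + 16*(-⅓ + 6)) = 9 + (5 + 16*(17/3)) = 9 + (5 + 272/3) = 9 + 287/3 = 314/3 ≈ 104.67)
(31 - 1*72) + (d - 1*(-37))*(-88) = (31 - 1*72) + (314/3 - 1*(-37))*(-88) = (31 - 72) + (314/3 + 37)*(-88) = -41 + (425/3)*(-88) = -41 - 37400/3 = -37523/3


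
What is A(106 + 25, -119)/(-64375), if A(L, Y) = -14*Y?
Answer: -1666/64375 ≈ -0.025880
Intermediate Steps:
A(106 + 25, -119)/(-64375) = -14*(-119)/(-64375) = 1666*(-1/64375) = -1666/64375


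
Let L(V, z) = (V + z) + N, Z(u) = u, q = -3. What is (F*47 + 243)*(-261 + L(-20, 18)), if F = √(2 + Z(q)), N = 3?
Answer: -63180 - 12220*I ≈ -63180.0 - 12220.0*I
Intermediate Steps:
F = I (F = √(2 - 3) = √(-1) = I ≈ 1.0*I)
L(V, z) = 3 + V + z (L(V, z) = (V + z) + 3 = 3 + V + z)
(F*47 + 243)*(-261 + L(-20, 18)) = (I*47 + 243)*(-261 + (3 - 20 + 18)) = (47*I + 243)*(-261 + 1) = (243 + 47*I)*(-260) = -63180 - 12220*I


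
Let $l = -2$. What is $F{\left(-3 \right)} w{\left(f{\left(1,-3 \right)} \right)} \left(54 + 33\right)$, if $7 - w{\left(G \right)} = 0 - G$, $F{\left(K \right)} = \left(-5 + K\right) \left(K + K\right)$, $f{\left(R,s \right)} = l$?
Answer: $20880$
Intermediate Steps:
$f{\left(R,s \right)} = -2$
$F{\left(K \right)} = 2 K \left(-5 + K\right)$ ($F{\left(K \right)} = \left(-5 + K\right) 2 K = 2 K \left(-5 + K\right)$)
$w{\left(G \right)} = 7 + G$ ($w{\left(G \right)} = 7 - \left(0 - G\right) = 7 - - G = 7 + G$)
$F{\left(-3 \right)} w{\left(f{\left(1,-3 \right)} \right)} \left(54 + 33\right) = 2 \left(-3\right) \left(-5 - 3\right) \left(7 - 2\right) \left(54 + 33\right) = 2 \left(-3\right) \left(-8\right) 5 \cdot 87 = 48 \cdot 435 = 20880$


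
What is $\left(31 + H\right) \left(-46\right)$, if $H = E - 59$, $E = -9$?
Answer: $1702$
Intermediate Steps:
$H = -68$ ($H = -9 - 59 = -68$)
$\left(31 + H\right) \left(-46\right) = \left(31 - 68\right) \left(-46\right) = \left(-37\right) \left(-46\right) = 1702$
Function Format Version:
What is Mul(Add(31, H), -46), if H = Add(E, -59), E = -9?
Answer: 1702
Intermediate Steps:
H = -68 (H = Add(-9, -59) = -68)
Mul(Add(31, H), -46) = Mul(Add(31, -68), -46) = Mul(-37, -46) = 1702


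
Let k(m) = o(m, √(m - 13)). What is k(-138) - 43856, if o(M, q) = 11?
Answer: -43845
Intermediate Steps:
k(m) = 11
k(-138) - 43856 = 11 - 43856 = -43845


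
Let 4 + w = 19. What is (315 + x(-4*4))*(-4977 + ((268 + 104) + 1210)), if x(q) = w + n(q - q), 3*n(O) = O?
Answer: -1120350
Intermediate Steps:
w = 15 (w = -4 + 19 = 15)
n(O) = O/3
x(q) = 15 (x(q) = 15 + (q - q)/3 = 15 + (1/3)*0 = 15 + 0 = 15)
(315 + x(-4*4))*(-4977 + ((268 + 104) + 1210)) = (315 + 15)*(-4977 + ((268 + 104) + 1210)) = 330*(-4977 + (372 + 1210)) = 330*(-4977 + 1582) = 330*(-3395) = -1120350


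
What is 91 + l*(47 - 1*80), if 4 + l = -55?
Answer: 2038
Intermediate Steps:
l = -59 (l = -4 - 55 = -59)
91 + l*(47 - 1*80) = 91 - 59*(47 - 1*80) = 91 - 59*(47 - 80) = 91 - 59*(-33) = 91 + 1947 = 2038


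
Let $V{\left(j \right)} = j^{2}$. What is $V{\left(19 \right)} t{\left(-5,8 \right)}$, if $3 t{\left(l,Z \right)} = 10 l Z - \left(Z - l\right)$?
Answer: $- \frac{149093}{3} \approx -49698.0$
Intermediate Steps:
$t{\left(l,Z \right)} = - \frac{Z}{3} + \frac{l}{3} + \frac{10 Z l}{3}$ ($t{\left(l,Z \right)} = \frac{10 l Z - \left(Z - l\right)}{3} = \frac{10 Z l - \left(Z - l\right)}{3} = \frac{l - Z + 10 Z l}{3} = - \frac{Z}{3} + \frac{l}{3} + \frac{10 Z l}{3}$)
$V{\left(19 \right)} t{\left(-5,8 \right)} = 19^{2} \left(\left(- \frac{1}{3}\right) 8 + \frac{1}{3} \left(-5\right) + \frac{10}{3} \cdot 8 \left(-5\right)\right) = 361 \left(- \frac{8}{3} - \frac{5}{3} - \frac{400}{3}\right) = 361 \left(- \frac{413}{3}\right) = - \frac{149093}{3}$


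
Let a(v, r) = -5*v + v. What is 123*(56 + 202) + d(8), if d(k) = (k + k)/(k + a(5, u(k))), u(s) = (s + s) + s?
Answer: 95198/3 ≈ 31733.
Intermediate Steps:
u(s) = 3*s (u(s) = 2*s + s = 3*s)
a(v, r) = -4*v
d(k) = 2*k/(-20 + k) (d(k) = (k + k)/(k - 4*5) = (2*k)/(k - 20) = (2*k)/(-20 + k) = 2*k/(-20 + k))
123*(56 + 202) + d(8) = 123*(56 + 202) + 2*8/(-20 + 8) = 123*258 + 2*8/(-12) = 31734 + 2*8*(-1/12) = 31734 - 4/3 = 95198/3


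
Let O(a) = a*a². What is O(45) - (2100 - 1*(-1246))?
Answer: 87779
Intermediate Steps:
O(a) = a³
O(45) - (2100 - 1*(-1246)) = 45³ - (2100 - 1*(-1246)) = 91125 - (2100 + 1246) = 91125 - 1*3346 = 91125 - 3346 = 87779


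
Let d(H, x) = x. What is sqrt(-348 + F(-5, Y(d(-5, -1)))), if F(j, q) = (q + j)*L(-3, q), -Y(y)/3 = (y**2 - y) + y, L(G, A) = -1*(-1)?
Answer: 2*I*sqrt(89) ≈ 18.868*I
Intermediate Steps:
L(G, A) = 1
Y(y) = -3*y**2 (Y(y) = -3*((y**2 - y) + y) = -3*y**2)
F(j, q) = j + q (F(j, q) = (q + j)*1 = (j + q)*1 = j + q)
sqrt(-348 + F(-5, Y(d(-5, -1)))) = sqrt(-348 + (-5 - 3*(-1)**2)) = sqrt(-348 + (-5 - 3*1)) = sqrt(-348 + (-5 - 3)) = sqrt(-348 - 8) = sqrt(-356) = 2*I*sqrt(89)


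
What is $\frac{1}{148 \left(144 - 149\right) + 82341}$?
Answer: $\frac{1}{81601} \approx 1.2255 \cdot 10^{-5}$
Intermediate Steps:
$\frac{1}{148 \left(144 - 149\right) + 82341} = \frac{1}{148 \left(-5\right) + 82341} = \frac{1}{-740 + 82341} = \frac{1}{81601}$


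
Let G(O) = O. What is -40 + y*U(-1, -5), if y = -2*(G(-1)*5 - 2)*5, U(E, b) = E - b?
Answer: 240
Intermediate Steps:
y = 70 (y = -2*(-1*5 - 2)*5 = -2*(-5 - 2)*5 = -2*(-7)*5 = 14*5 = 70)
-40 + y*U(-1, -5) = -40 + 70*(-1 - 1*(-5)) = -40 + 70*(-1 + 5) = -40 + 70*4 = -40 + 280 = 240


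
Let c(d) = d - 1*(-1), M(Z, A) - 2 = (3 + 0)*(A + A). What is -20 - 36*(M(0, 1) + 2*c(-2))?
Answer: -236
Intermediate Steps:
M(Z, A) = 2 + 6*A (M(Z, A) = 2 + (3 + 0)*(A + A) = 2 + 3*(2*A) = 2 + 6*A)
c(d) = 1 + d (c(d) = d + 1 = 1 + d)
-20 - 36*(M(0, 1) + 2*c(-2)) = -20 - 36*((2 + 6*1) + 2*(1 - 2)) = -20 - 36*((2 + 6) + 2*(-1)) = -20 - 36*(8 - 2) = -20 - 36*6 = -20 - 216 = -236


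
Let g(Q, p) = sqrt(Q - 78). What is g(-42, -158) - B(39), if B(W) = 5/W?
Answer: -5/39 + 2*I*sqrt(30) ≈ -0.12821 + 10.954*I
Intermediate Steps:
g(Q, p) = sqrt(-78 + Q)
g(-42, -158) - B(39) = sqrt(-78 - 42) - 5/39 = sqrt(-120) - 5/39 = 2*I*sqrt(30) - 1*5/39 = 2*I*sqrt(30) - 5/39 = -5/39 + 2*I*sqrt(30)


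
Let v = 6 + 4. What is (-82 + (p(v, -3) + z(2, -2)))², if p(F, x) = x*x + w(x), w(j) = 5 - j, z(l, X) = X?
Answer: 4489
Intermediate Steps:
v = 10
p(F, x) = 5 + x² - x (p(F, x) = x*x + (5 - x) = x² + (5 - x) = 5 + x² - x)
(-82 + (p(v, -3) + z(2, -2)))² = (-82 + ((5 + (-3)² - 1*(-3)) - 2))² = (-82 + ((5 + 9 + 3) - 2))² = (-82 + (17 - 2))² = (-82 + 15)² = (-67)² = 4489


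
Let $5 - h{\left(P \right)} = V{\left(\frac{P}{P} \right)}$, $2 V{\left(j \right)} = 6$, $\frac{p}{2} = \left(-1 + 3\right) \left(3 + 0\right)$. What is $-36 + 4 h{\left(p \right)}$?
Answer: $-28$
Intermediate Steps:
$p = 12$ ($p = 2 \left(-1 + 3\right) \left(3 + 0\right) = 2 \cdot 2 \cdot 3 = 2 \cdot 6 = 12$)
$V{\left(j \right)} = 3$ ($V{\left(j \right)} = \frac{1}{2} \cdot 6 = 3$)
$h{\left(P \right)} = 2$ ($h{\left(P \right)} = 5 - 3 = 2$)
$-36 + 4 h{\left(p \right)} = -36 + 4 \cdot 2 = -36 + 8 = -28$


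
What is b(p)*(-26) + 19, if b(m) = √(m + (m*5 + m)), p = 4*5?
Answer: 19 - 52*√35 ≈ -288.64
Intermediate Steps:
p = 20
b(m) = √7*√m (b(m) = √(m + (5*m + m)) = √(m + 6*m) = √(7*m) = √7*√m)
b(p)*(-26) + 19 = (√7*√20)*(-26) + 19 = (√7*(2*√5))*(-26) + 19 = (2*√35)*(-26) + 19 = -52*√35 + 19 = 19 - 52*√35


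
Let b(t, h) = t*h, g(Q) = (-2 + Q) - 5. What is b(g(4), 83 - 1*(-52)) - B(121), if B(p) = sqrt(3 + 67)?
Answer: -405 - sqrt(70) ≈ -413.37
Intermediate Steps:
g(Q) = -7 + Q
b(t, h) = h*t
B(p) = sqrt(70)
b(g(4), 83 - 1*(-52)) - B(121) = (83 - 1*(-52))*(-7 + 4) - sqrt(70) = (83 + 52)*(-3) - sqrt(70) = 135*(-3) - sqrt(70) = -405 - sqrt(70)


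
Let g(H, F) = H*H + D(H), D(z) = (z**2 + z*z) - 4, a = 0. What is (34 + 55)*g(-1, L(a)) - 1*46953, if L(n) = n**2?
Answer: -47042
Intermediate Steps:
D(z) = -4 + 2*z**2 (D(z) = (z**2 + z**2) - 4 = 2*z**2 - 4 = -4 + 2*z**2)
g(H, F) = -4 + 3*H**2 (g(H, F) = H*H + (-4 + 2*H**2) = H**2 + (-4 + 2*H**2) = -4 + 3*H**2)
(34 + 55)*g(-1, L(a)) - 1*46953 = (34 + 55)*(-4 + 3*(-1)**2) - 1*46953 = 89*(-4 + 3*1) - 46953 = 89*(-4 + 3) - 46953 = 89*(-1) - 46953 = -89 - 46953 = -47042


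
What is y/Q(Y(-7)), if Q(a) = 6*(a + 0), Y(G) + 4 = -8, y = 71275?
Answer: -71275/72 ≈ -989.93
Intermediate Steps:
Y(G) = -12 (Y(G) = -4 - 8 = -12)
Q(a) = 6*a
y/Q(Y(-7)) = 71275/((6*(-12))) = 71275/(-72) = 71275*(-1/72) = -71275/72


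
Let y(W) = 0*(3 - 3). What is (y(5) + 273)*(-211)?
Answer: -57603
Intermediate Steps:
y(W) = 0 (y(W) = 0*0 = 0)
(y(5) + 273)*(-211) = (0 + 273)*(-211) = 273*(-211) = -57603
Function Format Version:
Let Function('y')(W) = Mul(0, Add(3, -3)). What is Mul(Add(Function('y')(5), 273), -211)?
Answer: -57603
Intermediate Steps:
Function('y')(W) = 0 (Function('y')(W) = Mul(0, 0) = 0)
Mul(Add(Function('y')(5), 273), -211) = Mul(Add(0, 273), -211) = Mul(273, -211) = -57603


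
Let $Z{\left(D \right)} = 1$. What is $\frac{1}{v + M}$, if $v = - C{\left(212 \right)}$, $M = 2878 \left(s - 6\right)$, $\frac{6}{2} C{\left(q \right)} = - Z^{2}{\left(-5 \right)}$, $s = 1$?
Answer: $- \frac{3}{43169} \approx -6.9494 \cdot 10^{-5}$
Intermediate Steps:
$C{\left(q \right)} = - \frac{1}{3}$ ($C{\left(q \right)} = \frac{\left(-1\right) 1^{2}}{3} = \frac{\left(-1\right) 1}{3} = \frac{1}{3} \left(-1\right) = - \frac{1}{3}$)
$M = -14390$ ($M = 2878 \left(1 - 6\right) = 2878 \left(-5\right) = -14390$)
$v = \frac{1}{3}$ ($v = \left(-1\right) \left(- \frac{1}{3}\right) = \frac{1}{3} \approx 0.33333$)
$\frac{1}{v + M} = \frac{1}{\frac{1}{3} - 14390} = \frac{1}{- \frac{43169}{3}} = - \frac{3}{43169}$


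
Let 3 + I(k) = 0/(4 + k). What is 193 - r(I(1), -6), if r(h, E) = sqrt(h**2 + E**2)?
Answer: 193 - 3*sqrt(5) ≈ 186.29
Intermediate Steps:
I(k) = -3 (I(k) = -3 + 0/(4 + k) = -3 + 0 = -3)
r(h, E) = sqrt(E**2 + h**2)
193 - r(I(1), -6) = 193 - sqrt((-6)**2 + (-3)**2) = 193 - sqrt(36 + 9) = 193 - sqrt(45) = 193 - 3*sqrt(5)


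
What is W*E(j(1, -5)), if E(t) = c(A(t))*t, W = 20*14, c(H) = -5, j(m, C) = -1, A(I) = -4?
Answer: 1400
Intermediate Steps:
W = 280
E(t) = -5*t
W*E(j(1, -5)) = 280*(-5*(-1)) = 280*5 = 1400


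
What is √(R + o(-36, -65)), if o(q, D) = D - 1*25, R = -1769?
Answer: 13*I*√11 ≈ 43.116*I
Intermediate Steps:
o(q, D) = -25 + D (o(q, D) = D - 25 = -25 + D)
√(R + o(-36, -65)) = √(-1769 + (-25 - 65)) = √(-1769 - 90) = √(-1859) = 13*I*√11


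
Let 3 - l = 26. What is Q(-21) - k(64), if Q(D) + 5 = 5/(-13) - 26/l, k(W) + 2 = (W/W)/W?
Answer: -43435/19136 ≈ -2.2698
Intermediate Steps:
l = -23 (l = 3 - 1*26 = 3 - 26 = -23)
k(W) = -2 + 1/W (k(W) = -2 + (W/W)/W = -2 + 1/W)
Q(D) = -1272/299 (Q(D) = -5 + (5/(-13) - 26/(-23)) = -5 + (5*(-1/13) - 26*(-1/23)) = -5 + (-5/13 + 26/23) = -5 + 223/299 = -1272/299)
Q(-21) - k(64) = -1272/299 - (-2 + 1/64) = -1272/299 - 1*(-127/64) = -1272/299 + 127/64 = -43435/19136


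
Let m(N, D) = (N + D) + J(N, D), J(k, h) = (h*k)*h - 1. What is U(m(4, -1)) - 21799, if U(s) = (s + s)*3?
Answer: -21763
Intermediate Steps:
J(k, h) = -1 + k*h**2 (J(k, h) = k*h**2 - 1 = -1 + k*h**2)
m(N, D) = -1 + D + N + N*D**2 (m(N, D) = (N + D) + (-1 + N*D**2) = (D + N) + (-1 + N*D**2) = -1 + D + N + N*D**2)
U(s) = 6*s (U(s) = (2*s)*3 = 6*s)
U(m(4, -1)) - 21799 = 6*(-1 - 1 + 4 + 4*(-1)**2) - 21799 = 6*(-1 - 1 + 4 + 4*1) - 21799 = 6*(-1 - 1 + 4 + 4) - 21799 = 6*6 - 21799 = 36 - 21799 = -21763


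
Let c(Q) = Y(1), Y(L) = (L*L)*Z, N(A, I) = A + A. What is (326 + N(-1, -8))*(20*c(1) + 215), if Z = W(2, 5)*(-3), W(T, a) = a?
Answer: -27540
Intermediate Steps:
N(A, I) = 2*A
Z = -15 (Z = 5*(-3) = -15)
Y(L) = -15*L**2 (Y(L) = (L*L)*(-15) = L**2*(-15) = -15*L**2)
c(Q) = -15 (c(Q) = -15*1**2 = -15*1 = -15)
(326 + N(-1, -8))*(20*c(1) + 215) = (326 + 2*(-1))*(20*(-15) + 215) = (326 - 2)*(-300 + 215) = 324*(-85) = -27540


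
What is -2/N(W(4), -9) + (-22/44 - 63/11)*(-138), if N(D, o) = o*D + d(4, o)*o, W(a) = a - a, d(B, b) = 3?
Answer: 255253/297 ≈ 859.44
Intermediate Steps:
W(a) = 0
N(D, o) = 3*o + D*o (N(D, o) = o*D + 3*o = D*o + 3*o = 3*o + D*o)
-2/N(W(4), -9) + (-22/44 - 63/11)*(-138) = -2*(-1/(9*(3 + 0))) + (-22/44 - 63/11)*(-138) = -2/((-9*3)) + (-22*1/44 - 63*1/11)*(-138) = -2/(-27) + (-1/2 - 63/11)*(-138) = -2*(-1/27) - 137/22*(-138) = 2/27 + 9453/11 = 255253/297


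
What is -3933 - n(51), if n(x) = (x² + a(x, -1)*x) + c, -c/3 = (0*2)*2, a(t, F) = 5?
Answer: -6789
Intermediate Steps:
c = 0 (c = -3*0*2*2 = -0*2 = -3*0 = 0)
n(x) = x² + 5*x (n(x) = (x² + 5*x) + 0 = x² + 5*x)
-3933 - n(51) = -3933 - 51*(5 + 51) = -3933 - 51*56 = -3933 - 1*2856 = -3933 - 2856 = -6789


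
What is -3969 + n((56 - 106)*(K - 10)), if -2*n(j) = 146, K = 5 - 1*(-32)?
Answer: -4042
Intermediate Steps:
K = 37 (K = 5 + 32 = 37)
n(j) = -73 (n(j) = -½*146 = -73)
-3969 + n((56 - 106)*(K - 10)) = -3969 - 73 = -4042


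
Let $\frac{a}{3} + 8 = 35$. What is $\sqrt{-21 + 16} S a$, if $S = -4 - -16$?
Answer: $972 i \sqrt{5} \approx 2173.5 i$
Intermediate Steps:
$a = 81$ ($a = -24 + 3 \cdot 35 = -24 + 105 = 81$)
$S = 12$ ($S = -4 + 16 = 12$)
$\sqrt{-21 + 16} S a = \sqrt{-21 + 16} \cdot 12 \cdot 81 = \sqrt{-5} \cdot 12 \cdot 81 = i \sqrt{5} \cdot 12 \cdot 81 = 12 i \sqrt{5} \cdot 81 = 972 i \sqrt{5}$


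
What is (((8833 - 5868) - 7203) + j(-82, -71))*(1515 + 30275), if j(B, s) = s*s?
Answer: 25527370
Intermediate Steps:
j(B, s) = s**2
(((8833 - 5868) - 7203) + j(-82, -71))*(1515 + 30275) = (((8833 - 5868) - 7203) + (-71)**2)*(1515 + 30275) = ((2965 - 7203) + 5041)*31790 = (-4238 + 5041)*31790 = 803*31790 = 25527370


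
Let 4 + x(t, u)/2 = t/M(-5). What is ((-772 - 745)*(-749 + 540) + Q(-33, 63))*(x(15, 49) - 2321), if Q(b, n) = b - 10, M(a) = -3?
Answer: -741486390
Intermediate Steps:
Q(b, n) = -10 + b
x(t, u) = -8 - 2*t/3 (x(t, u) = -8 + 2*(t/(-3)) = -8 + 2*(t*(-⅓)) = -8 + 2*(-t/3) = -8 - 2*t/3)
((-772 - 745)*(-749 + 540) + Q(-33, 63))*(x(15, 49) - 2321) = ((-772 - 745)*(-749 + 540) + (-10 - 33))*((-8 - ⅔*15) - 2321) = (-1517*(-209) - 43)*((-8 - 10) - 2321) = (317053 - 43)*(-18 - 2321) = 317010*(-2339) = -741486390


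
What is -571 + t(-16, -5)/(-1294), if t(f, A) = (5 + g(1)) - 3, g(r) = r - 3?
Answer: -571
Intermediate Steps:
g(r) = -3 + r
t(f, A) = 0 (t(f, A) = (5 + (-3 + 1)) - 3 = (5 - 2) - 3 = 3 - 3 = 0)
-571 + t(-16, -5)/(-1294) = -571 + 0/(-1294) = -571 + 0*(-1/1294) = -571 + 0 = -571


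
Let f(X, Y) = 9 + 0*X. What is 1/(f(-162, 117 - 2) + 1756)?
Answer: 1/1765 ≈ 0.00056657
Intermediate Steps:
f(X, Y) = 9 (f(X, Y) = 9 + 0 = 9)
1/(f(-162, 117 - 2) + 1756) = 1/(9 + 1756) = 1/1765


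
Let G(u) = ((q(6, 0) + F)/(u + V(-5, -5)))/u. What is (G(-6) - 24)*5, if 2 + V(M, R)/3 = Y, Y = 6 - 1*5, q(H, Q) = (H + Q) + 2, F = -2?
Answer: -1075/9 ≈ -119.44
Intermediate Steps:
q(H, Q) = 2 + H + Q
Y = 1 (Y = 6 - 5 = 1)
V(M, R) = -3 (V(M, R) = -6 + 3*1 = -6 + 3 = -3)
G(u) = 6/(u*(-3 + u)) (G(u) = (((2 + 6 + 0) - 2)/(u - 3))/u = ((8 - 2)/(-3 + u))/u = (6/(-3 + u))/u = 6/(u*(-3 + u)))
(G(-6) - 24)*5 = (6/(-6*(-3 - 6)) - 24)*5 = (6*(-1/6)/(-9) - 24)*5 = (6*(-1/6)*(-1/9) - 24)*5 = (1/9 - 24)*5 = -215/9*5 = -1075/9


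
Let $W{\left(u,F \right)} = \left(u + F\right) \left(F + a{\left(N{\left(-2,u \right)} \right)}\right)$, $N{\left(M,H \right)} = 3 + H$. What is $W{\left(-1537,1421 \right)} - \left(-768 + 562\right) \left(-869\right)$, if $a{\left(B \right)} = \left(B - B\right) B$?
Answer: $-343850$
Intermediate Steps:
$a{\left(B \right)} = 0$ ($a{\left(B \right)} = 0 B = 0$)
$W{\left(u,F \right)} = F \left(F + u\right)$ ($W{\left(u,F \right)} = \left(u + F\right) \left(F + 0\right) = \left(F + u\right) F = F \left(F + u\right)$)
$W{\left(-1537,1421 \right)} - \left(-768 + 562\right) \left(-869\right) = 1421 \left(1421 - 1537\right) - \left(-768 + 562\right) \left(-869\right) = 1421 \left(-116\right) - \left(-206\right) \left(-869\right) = -164836 - 179014 = -343850$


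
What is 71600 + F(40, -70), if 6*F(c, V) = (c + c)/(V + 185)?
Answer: 4940408/69 ≈ 71600.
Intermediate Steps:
F(c, V) = c/(3*(185 + V)) (F(c, V) = ((c + c)/(V + 185))/6 = ((2*c)/(185 + V))/6 = (2*c/(185 + V))/6 = c/(3*(185 + V)))
71600 + F(40, -70) = 71600 + (⅓)*40/(185 - 70) = 71600 + (⅓)*40/115 = 71600 + (⅓)*40*(1/115) = 71600 + 8/69 = 4940408/69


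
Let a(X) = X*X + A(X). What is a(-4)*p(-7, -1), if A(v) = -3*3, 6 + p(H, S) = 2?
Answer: -28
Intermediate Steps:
p(H, S) = -4 (p(H, S) = -6 + 2 = -4)
A(v) = -9
a(X) = -9 + X**2 (a(X) = X*X - 9 = X**2 - 9 = -9 + X**2)
a(-4)*p(-7, -1) = (-9 + (-4)**2)*(-4) = (-9 + 16)*(-4) = 7*(-4) = -28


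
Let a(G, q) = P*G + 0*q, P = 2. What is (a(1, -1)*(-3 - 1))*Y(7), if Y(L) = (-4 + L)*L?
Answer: -168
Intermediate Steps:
a(G, q) = 2*G (a(G, q) = 2*G + 0*q = 2*G + 0 = 2*G)
Y(L) = L*(-4 + L)
(a(1, -1)*(-3 - 1))*Y(7) = ((2*1)*(-3 - 1))*(7*(-4 + 7)) = (2*(-4))*(7*3) = -8*21 = -168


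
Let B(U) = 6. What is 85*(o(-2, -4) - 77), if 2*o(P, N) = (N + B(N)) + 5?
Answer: -12495/2 ≈ -6247.5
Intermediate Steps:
o(P, N) = 11/2 + N/2 (o(P, N) = ((N + 6) + 5)/2 = ((6 + N) + 5)/2 = (11 + N)/2 = 11/2 + N/2)
85*(o(-2, -4) - 77) = 85*((11/2 + (½)*(-4)) - 77) = 85*((11/2 - 2) - 77) = 85*(7/2 - 77) = 85*(-147/2) = -12495/2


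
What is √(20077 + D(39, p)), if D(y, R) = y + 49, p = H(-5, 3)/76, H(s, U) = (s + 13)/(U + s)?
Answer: √20165 ≈ 142.00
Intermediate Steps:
H(s, U) = (13 + s)/(U + s)
p = -1/19 (p = ((13 - 5)/(3 - 5))/76 = (8/(-2))*(1/76) = -½*8*(1/76) = -4*1/76 = -1/19 ≈ -0.052632)
D(y, R) = 49 + y
√(20077 + D(39, p)) = √(20077 + (49 + 39)) = √(20077 + 88) = √20165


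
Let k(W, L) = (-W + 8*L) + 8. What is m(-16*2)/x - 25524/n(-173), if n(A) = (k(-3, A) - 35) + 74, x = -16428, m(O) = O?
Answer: 52418870/2739369 ≈ 19.135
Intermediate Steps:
k(W, L) = 8 - W + 8*L
n(A) = 50 + 8*A (n(A) = ((8 - 1*(-3) + 8*A) - 35) + 74 = ((8 + 3 + 8*A) - 35) + 74 = ((11 + 8*A) - 35) + 74 = (-24 + 8*A) + 74 = 50 + 8*A)
m(-16*2)/x - 25524/n(-173) = -16*2/(-16428) - 25524/(50 + 8*(-173)) = -32*(-1/16428) - 25524/(50 - 1384) = 8/4107 - 25524/(-1334) = 8/4107 - 25524*(-1/1334) = 8/4107 + 12762/667 = 52418870/2739369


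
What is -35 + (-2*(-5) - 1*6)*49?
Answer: 161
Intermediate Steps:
-35 + (-2*(-5) - 1*6)*49 = -35 + (10 - 6)*49 = -35 + 4*49 = -35 + 196 = 161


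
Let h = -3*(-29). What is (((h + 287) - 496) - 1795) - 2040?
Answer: -3957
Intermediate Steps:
h = 87
(((h + 287) - 496) - 1795) - 2040 = (((87 + 287) - 496) - 1795) - 2040 = ((374 - 496) - 1795) - 2040 = (-122 - 1795) - 2040 = -1917 - 2040 = -3957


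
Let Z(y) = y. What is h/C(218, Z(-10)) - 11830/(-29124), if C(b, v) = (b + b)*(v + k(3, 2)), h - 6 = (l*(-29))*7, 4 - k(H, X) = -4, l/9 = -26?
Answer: -42915851/793629 ≈ -54.075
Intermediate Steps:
l = -234 (l = 9*(-26) = -234)
k(H, X) = 8 (k(H, X) = 4 - 1*(-4) = 4 + 4 = 8)
h = 47508 (h = 6 - 234*(-29)*7 = 6 + 6786*7 = 6 + 47502 = 47508)
C(b, v) = 2*b*(8 + v) (C(b, v) = (b + b)*(v + 8) = (2*b)*(8 + v) = 2*b*(8 + v))
h/C(218, Z(-10)) - 11830/(-29124) = 47508/((2*218*(8 - 10))) - 11830/(-29124) = 47508/((2*218*(-2))) - 11830*(-1/29124) = 47508/(-872) + 5915/14562 = 47508*(-1/872) + 5915/14562 = -11877/218 + 5915/14562 = -42915851/793629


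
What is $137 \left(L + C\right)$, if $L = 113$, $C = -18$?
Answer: $13015$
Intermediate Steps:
$137 \left(L + C\right) = 137 \left(113 - 18\right) = 137 \cdot 95 = 13015$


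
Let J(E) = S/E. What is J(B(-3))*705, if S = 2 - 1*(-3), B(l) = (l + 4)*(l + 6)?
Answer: 1175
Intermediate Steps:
B(l) = (4 + l)*(6 + l)
S = 5 (S = 2 + 3 = 5)
J(E) = 5/E
J(B(-3))*705 = (5/(24 + (-3)² + 10*(-3)))*705 = (5/(24 + 9 - 30))*705 = (5/3)*705 = 1175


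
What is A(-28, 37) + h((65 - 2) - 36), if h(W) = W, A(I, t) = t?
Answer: 64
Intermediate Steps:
A(-28, 37) + h((65 - 2) - 36) = 37 + ((65 - 2) - 36) = 37 + (63 - 36) = 37 + 27 = 64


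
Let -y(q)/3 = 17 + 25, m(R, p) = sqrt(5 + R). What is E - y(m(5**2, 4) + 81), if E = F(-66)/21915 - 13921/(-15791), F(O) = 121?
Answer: 43910519816/346059765 ≈ 126.89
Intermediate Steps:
y(q) = -126 (y(q) = -3*(17 + 25) = -3*42 = -126)
E = 306989426/346059765 (E = 121/21915 - 13921/(-15791) = 121*(1/21915) - 13921*(-1/15791) = 121/21915 + 13921/15791 = 306989426/346059765 ≈ 0.88710)
E - y(m(5**2, 4) + 81) = 306989426/346059765 - 1*(-126) = 306989426/346059765 + 126 = 43910519816/346059765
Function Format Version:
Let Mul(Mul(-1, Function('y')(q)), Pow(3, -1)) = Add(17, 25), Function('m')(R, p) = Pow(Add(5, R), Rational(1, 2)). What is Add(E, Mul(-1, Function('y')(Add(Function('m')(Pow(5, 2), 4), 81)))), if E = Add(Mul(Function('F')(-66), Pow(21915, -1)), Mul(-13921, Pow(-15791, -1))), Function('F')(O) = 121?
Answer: Rational(43910519816, 346059765) ≈ 126.89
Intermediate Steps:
Function('y')(q) = -126 (Function('y')(q) = Mul(-3, Add(17, 25)) = Mul(-3, 42) = -126)
E = Rational(306989426, 346059765) (E = Add(Mul(121, Pow(21915, -1)), Mul(-13921, Pow(-15791, -1))) = Add(Mul(121, Rational(1, 21915)), Mul(-13921, Rational(-1, 15791))) = Add(Rational(121, 21915), Rational(13921, 15791)) = Rational(306989426, 346059765) ≈ 0.88710)
Add(E, Mul(-1, Function('y')(Add(Function('m')(Pow(5, 2), 4), 81)))) = Add(Rational(306989426, 346059765), Mul(-1, -126)) = Add(Rational(306989426, 346059765), 126) = Rational(43910519816, 346059765)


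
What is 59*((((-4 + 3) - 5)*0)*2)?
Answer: 0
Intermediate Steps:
59*((((-4 + 3) - 5)*0)*2) = 59*(((-1 - 5)*0)*2) = 59*(-6*0*2) = 59*(0*2) = 59*0 = 0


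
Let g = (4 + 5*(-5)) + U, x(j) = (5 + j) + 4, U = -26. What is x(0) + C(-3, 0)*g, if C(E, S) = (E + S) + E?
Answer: 291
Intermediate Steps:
C(E, S) = S + 2*E
x(j) = 9 + j
g = -47 (g = (4 + 5*(-5)) - 26 = (4 - 25) - 26 = -21 - 26 = -47)
x(0) + C(-3, 0)*g = (9 + 0) + (0 + 2*(-3))*(-47) = 9 + (0 - 6)*(-47) = 9 - 6*(-47) = 9 + 282 = 291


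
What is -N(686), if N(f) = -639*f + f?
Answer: 437668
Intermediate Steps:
N(f) = -638*f
-N(686) = -(-638)*686 = -1*(-437668) = 437668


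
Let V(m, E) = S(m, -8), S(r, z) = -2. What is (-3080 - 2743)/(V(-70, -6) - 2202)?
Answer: 5823/2204 ≈ 2.6420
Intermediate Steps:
V(m, E) = -2
(-3080 - 2743)/(V(-70, -6) - 2202) = (-3080 - 2743)/(-2 - 2202) = -5823/(-2204) = -5823*(-1/2204) = 5823/2204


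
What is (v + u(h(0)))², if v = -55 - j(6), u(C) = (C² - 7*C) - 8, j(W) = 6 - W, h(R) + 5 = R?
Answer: 9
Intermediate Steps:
h(R) = -5 + R
u(C) = -8 + C² - 7*C
v = -55 (v = -55 - (6 - 1*6) = -55 - (6 - 6) = -55 - 1*0 = -55 + 0 = -55)
(v + u(h(0)))² = (-55 + (-8 + (-5 + 0)² - 7*(-5 + 0)))² = (-55 + (-8 + (-5)² - 7*(-5)))² = (-55 + (-8 + 25 + 35))² = (-55 + 52)² = (-3)² = 9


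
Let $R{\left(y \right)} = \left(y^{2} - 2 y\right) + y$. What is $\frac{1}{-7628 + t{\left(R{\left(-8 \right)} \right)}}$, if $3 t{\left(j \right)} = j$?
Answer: $- \frac{1}{7604} \approx -0.00013151$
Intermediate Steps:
$R{\left(y \right)} = y^{2} - y$
$t{\left(j \right)} = \frac{j}{3}$
$\frac{1}{-7628 + t{\left(R{\left(-8 \right)} \right)}} = \frac{1}{-7628 + \frac{\left(-8\right) \left(-1 - 8\right)}{3}} = \frac{1}{-7628 + \frac{\left(-8\right) \left(-9\right)}{3}} = \frac{1}{-7628 + \frac{1}{3} \cdot 72} = \frac{1}{-7628 + 24} = \frac{1}{-7604} = - \frac{1}{7604}$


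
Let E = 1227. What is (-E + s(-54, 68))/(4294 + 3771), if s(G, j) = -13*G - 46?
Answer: -571/8065 ≈ -0.070800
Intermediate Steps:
s(G, j) = -46 - 13*G
(-E + s(-54, 68))/(4294 + 3771) = (-1*1227 + (-46 - 13*(-54)))/(4294 + 3771) = (-1227 + (-46 + 702))/8065 = (-1227 + 656)*(1/8065) = -571*1/8065 = -571/8065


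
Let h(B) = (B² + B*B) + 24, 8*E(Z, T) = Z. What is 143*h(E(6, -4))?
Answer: 28743/8 ≈ 3592.9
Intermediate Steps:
E(Z, T) = Z/8
h(B) = 24 + 2*B² (h(B) = (B² + B²) + 24 = 2*B² + 24 = 24 + 2*B²)
143*h(E(6, -4)) = 143*(24 + 2*((⅛)*6)²) = 143*(24 + 2*(¾)²) = 143*(24 + 2*(9/16)) = 143*(24 + 9/8) = 143*(201/8) = 28743/8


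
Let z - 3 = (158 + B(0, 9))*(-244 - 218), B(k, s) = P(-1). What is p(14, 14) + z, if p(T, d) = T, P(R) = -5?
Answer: -70669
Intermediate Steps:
B(k, s) = -5
z = -70683 (z = 3 + (158 - 5)*(-244 - 218) = 3 + 153*(-462) = 3 - 70686 = -70683)
p(14, 14) + z = 14 - 70683 = -70669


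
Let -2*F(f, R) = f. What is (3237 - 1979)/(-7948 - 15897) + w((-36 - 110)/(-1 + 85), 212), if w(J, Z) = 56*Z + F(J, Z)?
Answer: 23781013573/2002980 ≈ 11873.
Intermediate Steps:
F(f, R) = -f/2
w(J, Z) = 56*Z - J/2
(3237 - 1979)/(-7948 - 15897) + w((-36 - 110)/(-1 + 85), 212) = (3237 - 1979)/(-7948 - 15897) + (56*212 - (-36 - 110)/(2*(-1 + 85))) = 1258/(-23845) + (11872 - (-73)/84) = 1258*(-1/23845) + (11872 - (-73)/84) = -1258/23845 + (11872 - ½*(-73/42)) = -1258/23845 + (11872 + 73/84) = -1258/23845 + 997321/84 = 23781013573/2002980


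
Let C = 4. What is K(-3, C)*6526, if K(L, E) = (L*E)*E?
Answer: -313248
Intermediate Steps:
K(L, E) = L*E**2 (K(L, E) = (E*L)*E = L*E**2)
K(-3, C)*6526 = -3*4**2*6526 = -3*16*6526 = -48*6526 = -313248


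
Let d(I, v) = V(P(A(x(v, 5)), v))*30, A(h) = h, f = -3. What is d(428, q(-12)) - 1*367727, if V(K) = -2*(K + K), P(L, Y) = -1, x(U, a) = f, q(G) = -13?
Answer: -367607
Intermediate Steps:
x(U, a) = -3
V(K) = -4*K
d(I, v) = 120 (d(I, v) = -4*(-1)*30 = 4*30 = 120)
d(428, q(-12)) - 1*367727 = 120 - 1*367727 = 120 - 367727 = -367607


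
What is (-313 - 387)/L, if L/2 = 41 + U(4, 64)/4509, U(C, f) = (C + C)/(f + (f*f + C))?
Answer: -1642854150/192448631 ≈ -8.5366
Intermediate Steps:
U(C, f) = 2*C/(C + f + f**2) (U(C, f) = (2*C)/(f + (f**2 + C)) = (2*C)/(f + (C + f**2)) = (2*C)/(C + f + f**2) = 2*C/(C + f + f**2))
L = 384897262/4693869 (L = 2*(41 + (2*4/(4 + 64 + 64**2))/4509) = 2*(41 + (2*4/(4 + 64 + 4096))*(1/4509)) = 2*(41 + (2*4/4164)*(1/4509)) = 2*(41 + (2*4*(1/4164))*(1/4509)) = 2*(41 + (2/1041)*(1/4509)) = 2*(41 + 2/4693869) = 2*(192448631/4693869) = 384897262/4693869 ≈ 82.000)
(-313 - 387)/L = (-313 - 387)/(384897262/4693869) = -700*4693869/384897262 = -1642854150/192448631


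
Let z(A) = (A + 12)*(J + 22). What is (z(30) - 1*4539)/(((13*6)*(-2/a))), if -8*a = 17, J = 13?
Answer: -17391/416 ≈ -41.805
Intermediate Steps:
a = -17/8 (a = -⅛*17 = -17/8 ≈ -2.1250)
z(A) = 420 + 35*A (z(A) = (A + 12)*(13 + 22) = (12 + A)*35 = 420 + 35*A)
(z(30) - 1*4539)/(((13*6)*(-2/a))) = ((420 + 35*30) - 1*4539)/(((13*6)*(-2/(-17/8)))) = ((420 + 1050) - 4539)/((78*(-2*(-8/17)))) = (1470 - 4539)/((78*(16/17))) = -3069/1248/17 = -3069*17/1248 = -17391/416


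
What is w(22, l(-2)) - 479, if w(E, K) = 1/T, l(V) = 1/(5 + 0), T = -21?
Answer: -10060/21 ≈ -479.05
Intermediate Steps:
l(V) = 1/5
w(E, K) = -1/21 (w(E, K) = 1/(-21) = -1/21)
w(22, l(-2)) - 479 = -1/21 - 479 = -10060/21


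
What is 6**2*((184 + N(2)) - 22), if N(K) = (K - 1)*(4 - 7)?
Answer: 5724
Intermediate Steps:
N(K) = 3 - 3*K (N(K) = (-1 + K)*(-3) = 3 - 3*K)
6**2*((184 + N(2)) - 22) = 6**2*((184 + (3 - 3*2)) - 22) = 36*((184 + (3 - 6)) - 22) = 36*((184 - 3) - 22) = 36*(181 - 22) = 36*159 = 5724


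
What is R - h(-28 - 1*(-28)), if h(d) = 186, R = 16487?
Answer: 16301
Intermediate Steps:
R - h(-28 - 1*(-28)) = 16487 - 1*186 = 16487 - 186 = 16301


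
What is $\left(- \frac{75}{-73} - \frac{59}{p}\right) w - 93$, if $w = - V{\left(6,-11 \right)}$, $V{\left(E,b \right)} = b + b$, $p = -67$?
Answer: $- \frac{249559}{4891} \approx -51.024$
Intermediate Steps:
$V{\left(E,b \right)} = 2 b$
$w = 22$ ($w = - 2 \left(-11\right) = \left(-1\right) \left(-22\right) = 22$)
$\left(- \frac{75}{-73} - \frac{59}{p}\right) w - 93 = \left(- \frac{75}{-73} - \frac{59}{-67}\right) 22 - 93 = \left(\left(-75\right) \left(- \frac{1}{73}\right) - - \frac{59}{67}\right) 22 - 93 = \left(\frac{75}{73} + \frac{59}{67}\right) 22 - 93 = \frac{9332}{4891} \cdot 22 - 93 = \frac{205304}{4891} - 93 = - \frac{249559}{4891}$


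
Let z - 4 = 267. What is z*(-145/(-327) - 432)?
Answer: -38243249/327 ≈ -1.1695e+5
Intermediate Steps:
z = 271 (z = 4 + 267 = 271)
z*(-145/(-327) - 432) = 271*(-145/(-327) - 432) = 271*(-145*(-1/327) - 432) = 271*(145/327 - 432) = 271*(-141119/327) = -38243249/327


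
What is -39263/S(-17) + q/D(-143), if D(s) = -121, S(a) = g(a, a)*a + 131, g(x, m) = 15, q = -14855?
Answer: 6592843/15004 ≈ 439.41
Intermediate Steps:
S(a) = 131 + 15*a (S(a) = 15*a + 131 = 131 + 15*a)
-39263/S(-17) + q/D(-143) = -39263/(131 + 15*(-17)) - 14855/(-121) = -39263/(131 - 255) - 14855*(-1/121) = -39263/(-124) + 14855/121 = -39263*(-1/124) + 14855/121 = 39263/124 + 14855/121 = 6592843/15004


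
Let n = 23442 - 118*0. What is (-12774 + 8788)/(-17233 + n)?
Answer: -3986/6209 ≈ -0.64197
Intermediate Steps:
n = 23442 (n = 23442 - 1*0 = 23442 + 0 = 23442)
(-12774 + 8788)/(-17233 + n) = (-12774 + 8788)/(-17233 + 23442) = -3986/6209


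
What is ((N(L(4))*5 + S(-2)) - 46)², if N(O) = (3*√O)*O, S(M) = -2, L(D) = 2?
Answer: 4104 - 2880*√2 ≈ 31.065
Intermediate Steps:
N(O) = 3*O^(3/2)
((N(L(4))*5 + S(-2)) - 46)² = (((3*2^(3/2))*5 - 2) - 46)² = (((3*(2*√2))*5 - 2) - 46)² = (((6*√2)*5 - 2) - 46)² = ((30*√2 - 2) - 46)² = ((-2 + 30*√2) - 46)² = (-48 + 30*√2)²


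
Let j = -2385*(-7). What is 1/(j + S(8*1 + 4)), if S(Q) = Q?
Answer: 1/16707 ≈ 5.9855e-5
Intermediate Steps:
j = 16695
1/(j + S(8*1 + 4)) = 1/(16695 + (8*1 + 4)) = 1/(16695 + (8 + 4)) = 1/(16695 + 12) = 1/16707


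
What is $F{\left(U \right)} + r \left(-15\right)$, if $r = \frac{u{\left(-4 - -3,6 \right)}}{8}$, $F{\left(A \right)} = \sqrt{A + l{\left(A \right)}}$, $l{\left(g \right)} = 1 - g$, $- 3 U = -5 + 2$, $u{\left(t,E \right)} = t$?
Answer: $\frac{23}{8} \approx 2.875$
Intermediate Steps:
$U = 1$ ($U = - \frac{-5 + 2}{3} = \left(- \frac{1}{3}\right) \left(-3\right) = 1$)
$F{\left(A \right)} = 1$ ($F{\left(A \right)} = \sqrt{A - \left(-1 + A\right)} = \sqrt{1} = 1$)
$r = - \frac{1}{8}$ ($r = \frac{-4 - -3}{8} = \left(-4 + 3\right) \frac{1}{8} = \left(-1\right) \frac{1}{8} = - \frac{1}{8} \approx -0.125$)
$F{\left(U \right)} + r \left(-15\right) = 1 - - \frac{15}{8} = 1 + \frac{15}{8} = \frac{23}{8}$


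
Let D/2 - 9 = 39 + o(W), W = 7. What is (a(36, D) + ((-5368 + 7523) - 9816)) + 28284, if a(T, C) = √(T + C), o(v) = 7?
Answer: 20623 + √146 ≈ 20635.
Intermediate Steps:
D = 110 (D = 18 + 2*(39 + 7) = 18 + 2*46 = 18 + 92 = 110)
a(T, C) = √(C + T)
(a(36, D) + ((-5368 + 7523) - 9816)) + 28284 = (√(110 + 36) + ((-5368 + 7523) - 9816)) + 28284 = (√146 + (2155 - 9816)) + 28284 = (√146 - 7661) + 28284 = (-7661 + √146) + 28284 = 20623 + √146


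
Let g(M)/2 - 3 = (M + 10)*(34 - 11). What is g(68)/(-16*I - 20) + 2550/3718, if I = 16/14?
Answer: -23213511/249106 ≈ -93.187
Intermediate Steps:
I = 8/7 (I = 16*(1/14) = 8/7 ≈ 1.1429)
g(M) = 466 + 46*M (g(M) = 6 + 2*((M + 10)*(34 - 11)) = 6 + 2*((10 + M)*23) = 6 + 2*(230 + 23*M) = 6 + (460 + 46*M) = 466 + 46*M)
g(68)/(-16*I - 20) + 2550/3718 = (466 + 46*68)/(-16*8/7 - 20) + 2550/3718 = (466 + 3128)/(-128/7 - 20) + 2550*(1/3718) = 3594/(-268/7) + 1275/1859 = 3594*(-7/268) + 1275/1859 = -12579/134 + 1275/1859 = -23213511/249106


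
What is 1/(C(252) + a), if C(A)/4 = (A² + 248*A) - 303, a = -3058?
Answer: 1/499730 ≈ 2.0011e-6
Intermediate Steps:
C(A) = -1212 + 4*A² + 992*A (C(A) = 4*((A² + 248*A) - 303) = 4*(-303 + A² + 248*A) = -1212 + 4*A² + 992*A)
1/(C(252) + a) = 1/((-1212 + 4*252² + 992*252) - 3058) = 1/((-1212 + 4*63504 + 249984) - 3058) = 1/((-1212 + 254016 + 249984) - 3058) = 1/(502788 - 3058) = 1/499730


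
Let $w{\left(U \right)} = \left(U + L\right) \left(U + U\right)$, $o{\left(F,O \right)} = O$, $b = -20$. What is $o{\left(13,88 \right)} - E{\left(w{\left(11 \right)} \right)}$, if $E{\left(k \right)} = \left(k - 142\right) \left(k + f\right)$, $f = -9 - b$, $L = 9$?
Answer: $-134310$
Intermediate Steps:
$f = 11$ ($f = -9 - -20 = -9 + 20 = 11$)
$w{\left(U \right)} = 2 U \left(9 + U\right)$ ($w{\left(U \right)} = \left(U + 9\right) \left(U + U\right) = \left(9 + U\right) 2 U = 2 U \left(9 + U\right)$)
$E{\left(k \right)} = \left(-142 + k\right) \left(11 + k\right)$ ($E{\left(k \right)} = \left(k - 142\right) \left(k + 11\right) = \left(-142 + k\right) \left(11 + k\right)$)
$o{\left(13,88 \right)} - E{\left(w{\left(11 \right)} \right)} = 88 - \left(-1562 + \left(2 \cdot 11 \left(9 + 11\right)\right)^{2} - 131 \cdot 2 \cdot 11 \left(9 + 11\right)\right) = 88 - \left(-1562 + \left(2 \cdot 11 \cdot 20\right)^{2} - 131 \cdot 2 \cdot 11 \cdot 20\right) = 88 - \left(-1562 + 440^{2} - 57640\right) = 88 - \left(-1562 + 193600 - 57640\right) = 88 - 134398 = -134310$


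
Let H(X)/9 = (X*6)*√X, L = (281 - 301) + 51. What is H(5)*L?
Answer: 8370*√5 ≈ 18716.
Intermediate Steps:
L = 31 (L = -20 + 51 = 31)
H(X) = 54*X^(3/2) (H(X) = 9*((X*6)*√X) = 9*((6*X)*√X) = 9*(6*X^(3/2)) = 54*X^(3/2))
H(5)*L = (54*5^(3/2))*31 = (54*(5*√5))*31 = (270*√5)*31 = 8370*√5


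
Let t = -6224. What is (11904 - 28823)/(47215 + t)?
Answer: -16919/40991 ≈ -0.41275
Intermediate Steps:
(11904 - 28823)/(47215 + t) = (11904 - 28823)/(47215 - 6224) = -16919/40991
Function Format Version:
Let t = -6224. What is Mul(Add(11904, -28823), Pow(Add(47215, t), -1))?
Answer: Rational(-16919, 40991) ≈ -0.41275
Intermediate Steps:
Mul(Add(11904, -28823), Pow(Add(47215, t), -1)) = Mul(Add(11904, -28823), Pow(Add(47215, -6224), -1)) = Mul(-16919, Pow(40991, -1)) = Mul(-16919, Rational(1, 40991)) = Rational(-16919, 40991)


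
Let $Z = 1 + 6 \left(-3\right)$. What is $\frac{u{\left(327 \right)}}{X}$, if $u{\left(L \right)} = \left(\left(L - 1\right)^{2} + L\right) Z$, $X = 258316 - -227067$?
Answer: $- \frac{1812251}{485383} \approx -3.7337$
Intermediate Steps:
$Z = -17$ ($Z = 1 - 18 = -17$)
$X = 485383$ ($X = 258316 + 227067 = 485383$)
$u{\left(L \right)} = - 17 L - 17 \left(-1 + L\right)^{2}$ ($u{\left(L \right)} = \left(\left(L - 1\right)^{2} + L\right) \left(-17\right) = \left(\left(-1 + L\right)^{2} + L\right) \left(-17\right) = \left(L + \left(-1 + L\right)^{2}\right) \left(-17\right) = - 17 L - 17 \left(-1 + L\right)^{2}$)
$\frac{u{\left(327 \right)}}{X} = \frac{-17 - 17 \cdot 327^{2} + 17 \cdot 327}{485383} = \left(-17 - 1817793 + 5559\right) \frac{1}{485383} = \left(-1812251\right) \frac{1}{485383} = - \frac{1812251}{485383}$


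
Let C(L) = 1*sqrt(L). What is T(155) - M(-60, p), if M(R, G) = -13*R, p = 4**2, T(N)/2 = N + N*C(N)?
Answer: -470 + 310*sqrt(155) ≈ 3389.5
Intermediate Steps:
C(L) = sqrt(L)
T(N) = 2*N + 2*N**(3/2) (T(N) = 2*(N + N*sqrt(N)) = 2*(N + N**(3/2)) = 2*N + 2*N**(3/2))
p = 16
T(155) - M(-60, p) = (2*155 + 2*155**(3/2)) - (-13)*(-60) = (310 + 2*(155*sqrt(155))) - 1*780 = (310 + 310*sqrt(155)) - 780 = -470 + 310*sqrt(155)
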